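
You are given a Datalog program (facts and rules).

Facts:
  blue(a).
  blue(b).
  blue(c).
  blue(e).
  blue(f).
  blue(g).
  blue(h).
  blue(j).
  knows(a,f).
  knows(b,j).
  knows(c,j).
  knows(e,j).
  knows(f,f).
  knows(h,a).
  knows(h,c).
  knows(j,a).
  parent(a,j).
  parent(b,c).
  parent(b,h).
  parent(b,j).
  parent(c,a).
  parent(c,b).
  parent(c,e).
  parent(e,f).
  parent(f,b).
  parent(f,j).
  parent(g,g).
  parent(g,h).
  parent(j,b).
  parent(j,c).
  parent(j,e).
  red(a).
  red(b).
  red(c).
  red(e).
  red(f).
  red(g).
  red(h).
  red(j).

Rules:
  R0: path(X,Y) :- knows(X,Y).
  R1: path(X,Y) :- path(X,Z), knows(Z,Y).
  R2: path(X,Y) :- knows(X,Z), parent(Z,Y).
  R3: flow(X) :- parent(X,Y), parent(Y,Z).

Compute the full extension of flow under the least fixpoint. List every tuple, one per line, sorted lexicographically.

flow(a)
flow(b)
flow(c)
flow(e)
flow(f)
flow(g)
flow(j)

round 1: derive flow(a) via R3 from parent(a,j), parent(j,b)
round 1: derive flow(b) via R3 from parent(b,c), parent(c,a)
round 1: derive flow(c) via R3 from parent(c,a), parent(a,j)
round 1: derive flow(e) via R3 from parent(e,f), parent(f,b)
round 1: derive flow(f) via R3 from parent(f,b), parent(b,c)
round 1: derive flow(g) via R3 from parent(g,g), parent(g,g)
round 1: derive flow(j) via R3 from parent(j,b), parent(b,c)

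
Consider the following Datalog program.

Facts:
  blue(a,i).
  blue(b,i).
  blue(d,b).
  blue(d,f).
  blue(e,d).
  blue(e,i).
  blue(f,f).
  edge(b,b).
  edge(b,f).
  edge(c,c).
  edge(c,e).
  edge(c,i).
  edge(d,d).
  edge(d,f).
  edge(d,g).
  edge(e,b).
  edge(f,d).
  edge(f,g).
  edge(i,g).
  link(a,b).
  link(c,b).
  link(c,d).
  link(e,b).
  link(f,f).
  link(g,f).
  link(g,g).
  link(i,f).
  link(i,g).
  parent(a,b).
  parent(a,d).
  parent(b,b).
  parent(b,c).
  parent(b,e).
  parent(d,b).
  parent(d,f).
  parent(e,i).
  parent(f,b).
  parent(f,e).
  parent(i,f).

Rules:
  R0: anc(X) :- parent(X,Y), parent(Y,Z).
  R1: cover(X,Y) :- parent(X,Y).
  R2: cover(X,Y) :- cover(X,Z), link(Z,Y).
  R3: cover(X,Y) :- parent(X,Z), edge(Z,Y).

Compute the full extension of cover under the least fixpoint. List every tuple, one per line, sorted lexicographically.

cover(a,b)
cover(a,d)
cover(a,f)
cover(a,g)
cover(b,b)
cover(b,c)
cover(b,d)
cover(b,e)
cover(b,f)
cover(b,g)
cover(b,i)
cover(d,b)
cover(d,d)
cover(d,f)
cover(d,g)
cover(e,f)
cover(e,g)
cover(e,i)
cover(f,b)
cover(f,e)
cover(f,f)
cover(i,d)
cover(i,f)
cover(i,g)

round 1: derive cover(a,b) via R1 from parent(a,b)
round 1: derive cover(a,d) via R1 from parent(a,d)
round 1: derive cover(b,b) via R1 from parent(b,b)
round 1: derive cover(b,c) via R1 from parent(b,c)
round 1: derive cover(b,e) via R1 from parent(b,e)
round 1: derive cover(d,b) via R1 from parent(d,b)
round 1: derive cover(d,f) via R1 from parent(d,f)
round 1: derive cover(e,i) via R1 from parent(e,i)
round 1: derive cover(f,b) via R1 from parent(f,b)
round 1: derive cover(f,e) via R1 from parent(f,e)
round 1: derive cover(i,f) via R1 from parent(i,f)
round 1: derive cover(a,f) via R3 from parent(a,b), edge(b,f)
round 1: derive cover(a,g) via R3 from parent(a,d), edge(d,g)
round 1: derive cover(b,f) via R3 from parent(b,b), edge(b,f)
round 1: derive cover(b,i) via R3 from parent(b,c), edge(c,i)
round 1: derive cover(d,d) via R3 from parent(d,f), edge(f,d)
round 1: derive cover(d,g) via R3 from parent(d,f), edge(f,g)
round 1: derive cover(e,g) via R3 from parent(e,i), edge(i,g)
round 1: derive cover(f,f) via R3 from parent(f,b), edge(b,f)
round 1: derive cover(i,d) via R3 from parent(i,f), edge(f,d)
round 1: derive cover(i,g) via R3 from parent(i,f), edge(f,g)
round 2: derive cover(b,d) via R2 from cover(b,c), link(c,d)
round 2: derive cover(b,g) via R2 from cover(b,i), link(i,g)
round 2: derive cover(e,f) via R2 from cover(e,g), link(g,f)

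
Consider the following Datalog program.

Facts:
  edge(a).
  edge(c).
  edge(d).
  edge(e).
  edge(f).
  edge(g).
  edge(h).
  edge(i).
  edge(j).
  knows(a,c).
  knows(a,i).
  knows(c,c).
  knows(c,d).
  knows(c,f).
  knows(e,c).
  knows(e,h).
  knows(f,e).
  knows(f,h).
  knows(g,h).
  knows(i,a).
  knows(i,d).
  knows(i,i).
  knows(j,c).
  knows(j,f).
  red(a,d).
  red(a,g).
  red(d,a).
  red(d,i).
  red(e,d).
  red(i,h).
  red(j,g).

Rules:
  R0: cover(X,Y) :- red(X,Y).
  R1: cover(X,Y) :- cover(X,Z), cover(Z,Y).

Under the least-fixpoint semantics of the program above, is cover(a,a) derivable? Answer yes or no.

round 1: derive cover(a,d) via R0 from red(a,d)
round 1: derive cover(a,g) via R0 from red(a,g)
round 1: derive cover(d,a) via R0 from red(d,a)
round 1: derive cover(d,i) via R0 from red(d,i)
round 1: derive cover(e,d) via R0 from red(e,d)
round 1: derive cover(i,h) via R0 from red(i,h)
round 1: derive cover(j,g) via R0 from red(j,g)
round 2: derive cover(a,a) via R1 from cover(a,d), cover(d,a)
round 2: derive cover(a,i) via R1 from cover(a,d), cover(d,i)
round 2: derive cover(d,d) via R1 from cover(d,a), cover(a,d)
round 2: derive cover(d,g) via R1 from cover(d,a), cover(a,g)
round 2: derive cover(d,h) via R1 from cover(d,i), cover(i,h)
round 2: derive cover(e,a) via R1 from cover(e,d), cover(d,a)
round 2: derive cover(e,i) via R1 from cover(e,d), cover(d,i)
round 3: derive cover(a,h) via R1 from cover(a,d), cover(d,h)
round 3: derive cover(e,g) via R1 from cover(e,a), cover(a,g)
round 3: derive cover(e,h) via R1 from cover(e,d), cover(d,h)

yes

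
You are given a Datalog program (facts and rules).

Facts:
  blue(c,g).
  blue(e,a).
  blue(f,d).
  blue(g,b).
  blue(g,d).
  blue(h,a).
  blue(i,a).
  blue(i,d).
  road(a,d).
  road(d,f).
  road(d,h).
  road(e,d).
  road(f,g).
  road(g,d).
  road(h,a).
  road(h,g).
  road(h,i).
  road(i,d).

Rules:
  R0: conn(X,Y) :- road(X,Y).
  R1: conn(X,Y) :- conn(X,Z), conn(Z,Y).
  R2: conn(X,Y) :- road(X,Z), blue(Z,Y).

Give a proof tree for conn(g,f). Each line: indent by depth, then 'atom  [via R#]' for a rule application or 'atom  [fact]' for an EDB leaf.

round 1: derive conn(a,d) via R0 from road(a,d)
round 1: derive conn(d,f) via R0 from road(d,f)
round 1: derive conn(d,h) via R0 from road(d,h)
round 1: derive conn(e,d) via R0 from road(e,d)
round 1: derive conn(f,g) via R0 from road(f,g)
round 1: derive conn(g,d) via R0 from road(g,d)
round 1: derive conn(h,a) via R0 from road(h,a)
round 1: derive conn(h,g) via R0 from road(h,g)
round 1: derive conn(h,i) via R0 from road(h,i)
round 1: derive conn(i,d) via R0 from road(i,d)
round 1: derive conn(d,a) via R2 from road(d,h), blue(h,a)
round 1: derive conn(d,d) via R2 from road(d,f), blue(f,d)
round 1: derive conn(f,b) via R2 from road(f,g), blue(g,b)
round 1: derive conn(f,d) via R2 from road(f,g), blue(g,d)
round 1: derive conn(h,b) via R2 from road(h,g), blue(g,b)
round 1: derive conn(h,d) via R2 from road(h,g), blue(g,d)
round 2: derive conn(a,a) via R1 from conn(a,d), conn(d,a)
round 2: derive conn(a,f) via R1 from conn(a,d), conn(d,f)
round 2: derive conn(a,h) via R1 from conn(a,d), conn(d,h)
round 2: derive conn(d,b) via R1 from conn(d,f), conn(f,b)
round 2: derive conn(d,g) via R1 from conn(d,f), conn(f,g)
round 2: derive conn(d,i) via R1 from conn(d,h), conn(h,i)
round 2: derive conn(e,a) via R1 from conn(e,d), conn(d,a)
round 2: derive conn(e,f) via R1 from conn(e,d), conn(d,f)
round 2: derive conn(e,h) via R1 from conn(e,d), conn(d,h)
round 2: derive conn(f,a) via R1 from conn(f,d), conn(d,a)
round 2: derive conn(f,f) via R1 from conn(f,d), conn(d,f)
round 2: derive conn(f,h) via R1 from conn(f,d), conn(d,h)
round 2: derive conn(g,a) via R1 from conn(g,d), conn(d,a)
round 2: derive conn(g,f) via R1 from conn(g,d), conn(d,f)
round 2: derive conn(g,h) via R1 from conn(g,d), conn(d,h)
round 2: derive conn(h,f) via R1 from conn(h,d), conn(d,f)
round 2: derive conn(h,h) via R1 from conn(h,d), conn(d,h)
round 2: derive conn(i,a) via R1 from conn(i,d), conn(d,a)
round 2: derive conn(i,f) via R1 from conn(i,d), conn(d,f)
round 2: derive conn(i,h) via R1 from conn(i,d), conn(d,h)
round 3: derive conn(a,b) via R1 from conn(a,d), conn(d,b)
round 3: derive conn(a,g) via R1 from conn(a,d), conn(d,g)
round 3: derive conn(a,i) via R1 from conn(a,d), conn(d,i)
round 3: derive conn(e,b) via R1 from conn(e,d), conn(d,b)
round 3: derive conn(e,g) via R1 from conn(e,d), conn(d,g)
round 3: derive conn(e,i) via R1 from conn(e,d), conn(d,i)
round 3: derive conn(f,i) via R1 from conn(f,d), conn(d,i)
round 3: derive conn(g,b) via R1 from conn(g,d), conn(d,b)
round 3: derive conn(g,g) via R1 from conn(g,d), conn(d,g)
round 3: derive conn(g,i) via R1 from conn(g,d), conn(d,i)
round 3: derive conn(i,b) via R1 from conn(i,d), conn(d,b)
round 3: derive conn(i,g) via R1 from conn(i,d), conn(d,g)
round 3: derive conn(i,i) via R1 from conn(i,d), conn(d,i)

conn(g,f)  [via R1]
  conn(g,d)  [via R0]
    road(g,d)  [fact]
  conn(d,f)  [via R0]
    road(d,f)  [fact]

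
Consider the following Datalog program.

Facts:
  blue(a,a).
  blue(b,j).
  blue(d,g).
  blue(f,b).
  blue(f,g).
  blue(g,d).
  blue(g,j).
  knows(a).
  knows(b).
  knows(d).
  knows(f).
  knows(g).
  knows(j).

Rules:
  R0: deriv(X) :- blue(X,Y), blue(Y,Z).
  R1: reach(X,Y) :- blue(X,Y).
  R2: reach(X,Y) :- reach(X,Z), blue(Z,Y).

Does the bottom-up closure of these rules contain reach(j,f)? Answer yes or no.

no

round 1: derive reach(a,a) via R1 from blue(a,a)
round 1: derive reach(b,j) via R1 from blue(b,j)
round 1: derive reach(d,g) via R1 from blue(d,g)
round 1: derive reach(f,b) via R1 from blue(f,b)
round 1: derive reach(f,g) via R1 from blue(f,g)
round 1: derive reach(g,d) via R1 from blue(g,d)
round 1: derive reach(g,j) via R1 from blue(g,j)
round 2: derive reach(d,d) via R2 from reach(d,g), blue(g,d)
round 2: derive reach(d,j) via R2 from reach(d,g), blue(g,j)
round 2: derive reach(f,d) via R2 from reach(f,g), blue(g,d)
round 2: derive reach(f,j) via R2 from reach(f,b), blue(b,j)
round 2: derive reach(g,g) via R2 from reach(g,d), blue(d,g)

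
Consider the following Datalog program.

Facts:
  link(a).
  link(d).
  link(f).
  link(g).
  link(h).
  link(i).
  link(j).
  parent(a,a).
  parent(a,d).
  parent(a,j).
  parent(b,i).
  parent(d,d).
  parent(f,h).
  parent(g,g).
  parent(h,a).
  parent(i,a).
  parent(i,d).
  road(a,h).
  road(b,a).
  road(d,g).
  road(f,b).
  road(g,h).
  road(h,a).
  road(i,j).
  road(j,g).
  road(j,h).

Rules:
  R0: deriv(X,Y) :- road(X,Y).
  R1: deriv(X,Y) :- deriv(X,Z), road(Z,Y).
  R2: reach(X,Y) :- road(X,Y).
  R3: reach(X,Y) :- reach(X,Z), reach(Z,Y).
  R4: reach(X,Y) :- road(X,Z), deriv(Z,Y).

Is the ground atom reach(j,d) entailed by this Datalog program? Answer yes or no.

no

round 1: derive deriv(a,h) via R0 from road(a,h)
round 1: derive deriv(b,a) via R0 from road(b,a)
round 1: derive deriv(d,g) via R0 from road(d,g)
round 1: derive deriv(f,b) via R0 from road(f,b)
round 1: derive deriv(g,h) via R0 from road(g,h)
round 1: derive deriv(h,a) via R0 from road(h,a)
round 1: derive deriv(i,j) via R0 from road(i,j)
round 1: derive deriv(j,g) via R0 from road(j,g)
round 1: derive deriv(j,h) via R0 from road(j,h)
round 1: derive reach(a,h) via R2 from road(a,h)
round 1: derive reach(b,a) via R2 from road(b,a)
round 1: derive reach(d,g) via R2 from road(d,g)
round 1: derive reach(f,b) via R2 from road(f,b)
round 1: derive reach(g,h) via R2 from road(g,h)
round 1: derive reach(h,a) via R2 from road(h,a)
round 1: derive reach(i,j) via R2 from road(i,j)
round 1: derive reach(j,g) via R2 from road(j,g)
round 1: derive reach(j,h) via R2 from road(j,h)
round 2: derive deriv(a,a) via R1 from deriv(a,h), road(h,a)
round 2: derive deriv(b,h) via R1 from deriv(b,a), road(a,h)
round 2: derive deriv(d,h) via R1 from deriv(d,g), road(g,h)
round 2: derive deriv(f,a) via R1 from deriv(f,b), road(b,a)
round 2: derive deriv(g,a) via R1 from deriv(g,h), road(h,a)
round 2: derive deriv(h,h) via R1 from deriv(h,a), road(a,h)
round 2: derive deriv(i,g) via R1 from deriv(i,j), road(j,g)
round 2: derive deriv(i,h) via R1 from deriv(i,j), road(j,h)
round 2: derive deriv(j,a) via R1 from deriv(j,h), road(h,a)
round 2: derive reach(a,a) via R3 from reach(a,h), reach(h,a)
round 2: derive reach(b,h) via R3 from reach(b,a), reach(a,h)
round 2: derive reach(d,h) via R3 from reach(d,g), reach(g,h)
round 2: derive reach(f,a) via R3 from reach(f,b), reach(b,a)
round 2: derive reach(g,a) via R3 from reach(g,h), reach(h,a)
round 2: derive reach(h,h) via R3 from reach(h,a), reach(a,h)
round 2: derive reach(i,g) via R3 from reach(i,j), reach(j,g)
round 2: derive reach(i,h) via R3 from reach(i,j), reach(j,h)
round 2: derive reach(j,a) via R3 from reach(j,h), reach(h,a)
round 3: derive deriv(d,a) via R1 from deriv(d,h), road(h,a)
round 3: derive deriv(f,h) via R1 from deriv(f,a), road(a,h)
round 3: derive deriv(i,a) via R1 from deriv(i,h), road(h,a)
round 3: derive reach(d,a) via R3 from reach(d,g), reach(g,a)
round 3: derive reach(f,h) via R3 from reach(f,a), reach(a,h)
round 3: derive reach(i,a) via R3 from reach(i,g), reach(g,a)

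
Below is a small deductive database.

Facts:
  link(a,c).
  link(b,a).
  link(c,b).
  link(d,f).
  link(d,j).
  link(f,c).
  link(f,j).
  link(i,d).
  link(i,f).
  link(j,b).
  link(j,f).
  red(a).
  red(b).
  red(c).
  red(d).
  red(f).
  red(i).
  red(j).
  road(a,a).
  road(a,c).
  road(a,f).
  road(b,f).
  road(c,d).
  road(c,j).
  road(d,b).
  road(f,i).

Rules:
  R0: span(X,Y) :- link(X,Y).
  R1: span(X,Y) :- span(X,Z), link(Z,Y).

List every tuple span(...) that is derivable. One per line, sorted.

span(a,a)
span(a,b)
span(a,c)
span(b,a)
span(b,b)
span(b,c)
span(c,a)
span(c,b)
span(c,c)
span(d,a)
span(d,b)
span(d,c)
span(d,f)
span(d,j)
span(f,a)
span(f,b)
span(f,c)
span(f,f)
span(f,j)
span(i,a)
span(i,b)
span(i,c)
span(i,d)
span(i,f)
span(i,j)
span(j,a)
span(j,b)
span(j,c)
span(j,f)
span(j,j)

round 1: derive span(a,c) via R0 from link(a,c)
round 1: derive span(b,a) via R0 from link(b,a)
round 1: derive span(c,b) via R0 from link(c,b)
round 1: derive span(d,f) via R0 from link(d,f)
round 1: derive span(d,j) via R0 from link(d,j)
round 1: derive span(f,c) via R0 from link(f,c)
round 1: derive span(f,j) via R0 from link(f,j)
round 1: derive span(i,d) via R0 from link(i,d)
round 1: derive span(i,f) via R0 from link(i,f)
round 1: derive span(j,b) via R0 from link(j,b)
round 1: derive span(j,f) via R0 from link(j,f)
round 2: derive span(a,b) via R1 from span(a,c), link(c,b)
round 2: derive span(b,c) via R1 from span(b,a), link(a,c)
round 2: derive span(c,a) via R1 from span(c,b), link(b,a)
round 2: derive span(d,b) via R1 from span(d,j), link(j,b)
round 2: derive span(d,c) via R1 from span(d,f), link(f,c)
round 2: derive span(f,b) via R1 from span(f,c), link(c,b)
round 2: derive span(f,f) via R1 from span(f,j), link(j,f)
round 2: derive span(i,c) via R1 from span(i,f), link(f,c)
round 2: derive span(i,j) via R1 from span(i,d), link(d,j)
round 2: derive span(j,a) via R1 from span(j,b), link(b,a)
round 2: derive span(j,c) via R1 from span(j,f), link(f,c)
round 2: derive span(j,j) via R1 from span(j,f), link(f,j)
round 3: derive span(a,a) via R1 from span(a,b), link(b,a)
round 3: derive span(b,b) via R1 from span(b,c), link(c,b)
round 3: derive span(c,c) via R1 from span(c,a), link(a,c)
round 3: derive span(d,a) via R1 from span(d,b), link(b,a)
round 3: derive span(f,a) via R1 from span(f,b), link(b,a)
round 3: derive span(i,b) via R1 from span(i,c), link(c,b)
round 4: derive span(i,a) via R1 from span(i,b), link(b,a)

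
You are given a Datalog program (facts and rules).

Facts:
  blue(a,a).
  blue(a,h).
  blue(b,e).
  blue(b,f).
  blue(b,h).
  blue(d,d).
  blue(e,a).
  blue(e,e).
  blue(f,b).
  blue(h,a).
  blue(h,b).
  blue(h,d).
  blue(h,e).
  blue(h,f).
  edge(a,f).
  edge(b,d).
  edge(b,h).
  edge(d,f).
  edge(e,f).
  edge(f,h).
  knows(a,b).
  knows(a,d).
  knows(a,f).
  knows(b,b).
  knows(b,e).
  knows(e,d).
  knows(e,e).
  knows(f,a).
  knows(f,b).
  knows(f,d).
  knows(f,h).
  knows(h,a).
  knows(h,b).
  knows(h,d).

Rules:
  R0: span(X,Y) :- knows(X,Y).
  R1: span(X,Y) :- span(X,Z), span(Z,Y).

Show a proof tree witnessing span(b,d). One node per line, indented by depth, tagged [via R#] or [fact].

span(b,d)  [via R1]
  span(b,e)  [via R0]
    knows(b,e)  [fact]
  span(e,d)  [via R0]
    knows(e,d)  [fact]

round 1: derive span(a,b) via R0 from knows(a,b)
round 1: derive span(a,d) via R0 from knows(a,d)
round 1: derive span(a,f) via R0 from knows(a,f)
round 1: derive span(b,b) via R0 from knows(b,b)
round 1: derive span(b,e) via R0 from knows(b,e)
round 1: derive span(e,d) via R0 from knows(e,d)
round 1: derive span(e,e) via R0 from knows(e,e)
round 1: derive span(f,a) via R0 from knows(f,a)
round 1: derive span(f,b) via R0 from knows(f,b)
round 1: derive span(f,d) via R0 from knows(f,d)
round 1: derive span(f,h) via R0 from knows(f,h)
round 1: derive span(h,a) via R0 from knows(h,a)
round 1: derive span(h,b) via R0 from knows(h,b)
round 1: derive span(h,d) via R0 from knows(h,d)
round 2: derive span(a,a) via R1 from span(a,f), span(f,a)
round 2: derive span(a,e) via R1 from span(a,b), span(b,e)
round 2: derive span(a,h) via R1 from span(a,f), span(f,h)
round 2: derive span(b,d) via R1 from span(b,e), span(e,d)
round 2: derive span(f,e) via R1 from span(f,b), span(b,e)
round 2: derive span(f,f) via R1 from span(f,a), span(a,f)
round 2: derive span(h,e) via R1 from span(h,b), span(b,e)
round 2: derive span(h,f) via R1 from span(h,a), span(a,f)
round 3: derive span(h,h) via R1 from span(h,a), span(a,h)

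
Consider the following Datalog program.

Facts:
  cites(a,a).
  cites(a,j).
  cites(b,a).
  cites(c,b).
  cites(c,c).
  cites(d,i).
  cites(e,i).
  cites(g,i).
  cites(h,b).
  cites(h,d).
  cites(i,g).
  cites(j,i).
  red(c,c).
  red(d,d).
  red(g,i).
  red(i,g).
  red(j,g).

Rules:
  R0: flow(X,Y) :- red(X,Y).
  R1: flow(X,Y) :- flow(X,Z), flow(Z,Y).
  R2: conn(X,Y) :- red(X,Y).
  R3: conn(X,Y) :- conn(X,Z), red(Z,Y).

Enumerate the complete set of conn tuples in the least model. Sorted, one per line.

conn(c,c)
conn(d,d)
conn(g,g)
conn(g,i)
conn(i,g)
conn(i,i)
conn(j,g)
conn(j,i)

round 1: derive conn(c,c) via R2 from red(c,c)
round 1: derive conn(d,d) via R2 from red(d,d)
round 1: derive conn(g,i) via R2 from red(g,i)
round 1: derive conn(i,g) via R2 from red(i,g)
round 1: derive conn(j,g) via R2 from red(j,g)
round 2: derive conn(g,g) via R3 from conn(g,i), red(i,g)
round 2: derive conn(i,i) via R3 from conn(i,g), red(g,i)
round 2: derive conn(j,i) via R3 from conn(j,g), red(g,i)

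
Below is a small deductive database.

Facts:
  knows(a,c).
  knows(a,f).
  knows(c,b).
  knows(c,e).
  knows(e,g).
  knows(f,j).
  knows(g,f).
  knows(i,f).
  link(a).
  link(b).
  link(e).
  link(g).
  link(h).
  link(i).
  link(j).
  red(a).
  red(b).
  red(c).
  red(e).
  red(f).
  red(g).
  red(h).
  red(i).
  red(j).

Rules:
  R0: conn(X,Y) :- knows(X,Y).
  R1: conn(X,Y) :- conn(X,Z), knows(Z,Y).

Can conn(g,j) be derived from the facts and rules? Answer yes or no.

yes

round 1: derive conn(a,c) via R0 from knows(a,c)
round 1: derive conn(a,f) via R0 from knows(a,f)
round 1: derive conn(c,b) via R0 from knows(c,b)
round 1: derive conn(c,e) via R0 from knows(c,e)
round 1: derive conn(e,g) via R0 from knows(e,g)
round 1: derive conn(f,j) via R0 from knows(f,j)
round 1: derive conn(g,f) via R0 from knows(g,f)
round 1: derive conn(i,f) via R0 from knows(i,f)
round 2: derive conn(a,b) via R1 from conn(a,c), knows(c,b)
round 2: derive conn(a,e) via R1 from conn(a,c), knows(c,e)
round 2: derive conn(a,j) via R1 from conn(a,f), knows(f,j)
round 2: derive conn(c,g) via R1 from conn(c,e), knows(e,g)
round 2: derive conn(e,f) via R1 from conn(e,g), knows(g,f)
round 2: derive conn(g,j) via R1 from conn(g,f), knows(f,j)
round 2: derive conn(i,j) via R1 from conn(i,f), knows(f,j)
round 3: derive conn(a,g) via R1 from conn(a,e), knows(e,g)
round 3: derive conn(c,f) via R1 from conn(c,g), knows(g,f)
round 3: derive conn(e,j) via R1 from conn(e,f), knows(f,j)
round 4: derive conn(c,j) via R1 from conn(c,f), knows(f,j)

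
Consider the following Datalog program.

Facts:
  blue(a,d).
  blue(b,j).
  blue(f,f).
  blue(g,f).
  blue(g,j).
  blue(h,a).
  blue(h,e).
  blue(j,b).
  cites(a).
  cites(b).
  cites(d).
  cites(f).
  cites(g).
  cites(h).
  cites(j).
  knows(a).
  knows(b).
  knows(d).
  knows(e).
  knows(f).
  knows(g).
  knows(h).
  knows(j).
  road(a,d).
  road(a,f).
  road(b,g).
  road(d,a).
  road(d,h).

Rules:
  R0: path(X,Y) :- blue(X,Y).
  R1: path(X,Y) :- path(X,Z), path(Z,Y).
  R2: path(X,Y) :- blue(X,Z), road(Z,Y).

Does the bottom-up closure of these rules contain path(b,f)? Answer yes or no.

yes

round 1: derive path(a,d) via R0 from blue(a,d)
round 1: derive path(b,j) via R0 from blue(b,j)
round 1: derive path(f,f) via R0 from blue(f,f)
round 1: derive path(g,f) via R0 from blue(g,f)
round 1: derive path(g,j) via R0 from blue(g,j)
round 1: derive path(h,a) via R0 from blue(h,a)
round 1: derive path(h,e) via R0 from blue(h,e)
round 1: derive path(j,b) via R0 from blue(j,b)
round 1: derive path(a,a) via R2 from blue(a,d), road(d,a)
round 1: derive path(a,h) via R2 from blue(a,d), road(d,h)
round 1: derive path(h,d) via R2 from blue(h,a), road(a,d)
round 1: derive path(h,f) via R2 from blue(h,a), road(a,f)
round 1: derive path(j,g) via R2 from blue(j,b), road(b,g)
round 2: derive path(a,e) via R1 from path(a,h), path(h,e)
round 2: derive path(a,f) via R1 from path(a,h), path(h,f)
round 2: derive path(b,b) via R1 from path(b,j), path(j,b)
round 2: derive path(b,g) via R1 from path(b,j), path(j,g)
round 2: derive path(g,b) via R1 from path(g,j), path(j,b)
round 2: derive path(g,g) via R1 from path(g,j), path(j,g)
round 2: derive path(h,h) via R1 from path(h,a), path(a,h)
round 2: derive path(j,f) via R1 from path(j,g), path(g,f)
round 2: derive path(j,j) via R1 from path(j,b), path(b,j)
round 3: derive path(b,f) via R1 from path(b,g), path(g,f)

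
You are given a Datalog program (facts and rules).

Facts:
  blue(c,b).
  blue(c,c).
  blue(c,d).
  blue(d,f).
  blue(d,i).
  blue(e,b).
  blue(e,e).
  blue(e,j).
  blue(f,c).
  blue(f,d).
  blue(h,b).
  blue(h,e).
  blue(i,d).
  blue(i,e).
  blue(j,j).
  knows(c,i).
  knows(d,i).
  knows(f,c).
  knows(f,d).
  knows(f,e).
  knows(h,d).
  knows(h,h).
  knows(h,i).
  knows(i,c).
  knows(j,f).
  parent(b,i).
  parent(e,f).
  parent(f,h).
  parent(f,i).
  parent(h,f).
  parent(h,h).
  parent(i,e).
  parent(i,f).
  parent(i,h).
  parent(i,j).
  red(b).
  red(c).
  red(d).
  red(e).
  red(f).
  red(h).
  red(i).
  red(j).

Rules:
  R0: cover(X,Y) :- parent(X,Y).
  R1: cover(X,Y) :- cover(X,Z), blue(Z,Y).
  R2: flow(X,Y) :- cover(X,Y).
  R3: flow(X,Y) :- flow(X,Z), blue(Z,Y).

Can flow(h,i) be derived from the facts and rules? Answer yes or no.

round 1: derive cover(b,i) via R0 from parent(b,i)
round 1: derive cover(e,f) via R0 from parent(e,f)
round 1: derive cover(f,h) via R0 from parent(f,h)
round 1: derive cover(f,i) via R0 from parent(f,i)
round 1: derive cover(h,f) via R0 from parent(h,f)
round 1: derive cover(h,h) via R0 from parent(h,h)
round 1: derive cover(i,e) via R0 from parent(i,e)
round 1: derive cover(i,f) via R0 from parent(i,f)
round 1: derive cover(i,h) via R0 from parent(i,h)
round 1: derive cover(i,j) via R0 from parent(i,j)
round 2: derive cover(b,d) via R1 from cover(b,i), blue(i,d)
round 2: derive cover(b,e) via R1 from cover(b,i), blue(i,e)
round 2: derive cover(e,c) via R1 from cover(e,f), blue(f,c)
round 2: derive cover(e,d) via R1 from cover(e,f), blue(f,d)
round 2: derive cover(f,b) via R1 from cover(f,h), blue(h,b)
round 2: derive cover(f,d) via R1 from cover(f,i), blue(i,d)
round 2: derive cover(f,e) via R1 from cover(f,h), blue(h,e)
round 2: derive cover(h,b) via R1 from cover(h,h), blue(h,b)
round 2: derive cover(h,c) via R1 from cover(h,f), blue(f,c)
round 2: derive cover(h,d) via R1 from cover(h,f), blue(f,d)
round 2: derive cover(h,e) via R1 from cover(h,h), blue(h,e)
round 2: derive cover(i,b) via R1 from cover(i,e), blue(e,b)
round 2: derive cover(i,c) via R1 from cover(i,f), blue(f,c)
round 2: derive cover(i,d) via R1 from cover(i,f), blue(f,d)
round 2: derive flow(b,i) via R2 from cover(b,i)
round 2: derive flow(e,f) via R2 from cover(e,f)
round 2: derive flow(f,h) via R2 from cover(f,h)
round 2: derive flow(f,i) via R2 from cover(f,i)
round 2: derive flow(h,f) via R2 from cover(h,f)
round 2: derive flow(h,h) via R2 from cover(h,h)
round 2: derive flow(i,e) via R2 from cover(i,e)
round 2: derive flow(i,f) via R2 from cover(i,f)
round 2: derive flow(i,h) via R2 from cover(i,h)
round 2: derive flow(i,j) via R2 from cover(i,j)
round 3: derive cover(b,b) via R1 from cover(b,e), blue(e,b)
round 3: derive cover(b,f) via R1 from cover(b,d), blue(d,f)
round 3: derive cover(b,j) via R1 from cover(b,e), blue(e,j)
round 3: derive cover(e,b) via R1 from cover(e,c), blue(c,b)
round 3: derive cover(e,i) via R1 from cover(e,d), blue(d,i)
round 3: derive cover(f,f) via R1 from cover(f,d), blue(d,f)
round 3: derive cover(f,j) via R1 from cover(f,e), blue(e,j)
round 3: derive cover(h,i) via R1 from cover(h,d), blue(d,i)
round 3: derive cover(h,j) via R1 from cover(h,e), blue(e,j)
round 3: derive cover(i,i) via R1 from cover(i,d), blue(d,i)
round 3: derive flow(b,d) via R2 from cover(b,d)
round 3: derive flow(b,e) via R2 from cover(b,e)
round 3: derive flow(e,c) via R2 from cover(e,c)
round 3: derive flow(e,d) via R2 from cover(e,d)
round 3: derive flow(f,b) via R2 from cover(f,b)
round 3: derive flow(f,d) via R2 from cover(f,d)
round 3: derive flow(f,e) via R2 from cover(f,e)
round 3: derive flow(h,b) via R2 from cover(h,b)
round 3: derive flow(h,c) via R2 from cover(h,c)
round 3: derive flow(h,d) via R2 from cover(h,d)
round 3: derive flow(h,e) via R2 from cover(h,e)
round 3: derive flow(i,b) via R2 from cover(i,b)
round 3: derive flow(i,c) via R2 from cover(i,c)
round 3: derive flow(i,d) via R2 from cover(i,d)
round 4: derive cover(b,c) via R1 from cover(b,f), blue(f,c)
round 4: derive cover(e,e) via R1 from cover(e,i), blue(i,e)
round 4: derive cover(f,c) via R1 from cover(f,f), blue(f,c)
round 4: derive flow(b,b) via R2 from cover(b,b)
round 4: derive flow(b,f) via R2 from cover(b,f)
round 4: derive flow(b,j) via R2 from cover(b,j)
round 4: derive flow(e,b) via R2 from cover(e,b)
round 4: derive flow(e,i) via R2 from cover(e,i)
round 4: derive flow(f,f) via R2 from cover(f,f)
round 4: derive flow(f,j) via R2 from cover(f,j)
round 4: derive flow(h,i) via R2 from cover(h,i)
round 4: derive flow(h,j) via R2 from cover(h,j)
round 4: derive flow(i,i) via R2 from cover(i,i)
round 5: derive cover(e,j) via R1 from cover(e,e), blue(e,j)
round 5: derive flow(b,c) via R2 from cover(b,c)
round 5: derive flow(e,e) via R2 from cover(e,e)
round 5: derive flow(f,c) via R2 from cover(f,c)
round 6: derive flow(e,j) via R2 from cover(e,j)

yes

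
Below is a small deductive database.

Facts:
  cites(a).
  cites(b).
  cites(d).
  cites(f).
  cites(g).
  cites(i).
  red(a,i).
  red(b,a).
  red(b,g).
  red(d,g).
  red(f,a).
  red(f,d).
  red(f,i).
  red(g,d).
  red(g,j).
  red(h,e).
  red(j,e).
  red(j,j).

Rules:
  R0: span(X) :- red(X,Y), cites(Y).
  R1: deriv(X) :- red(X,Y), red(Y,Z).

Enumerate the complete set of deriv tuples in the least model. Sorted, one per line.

round 1: derive deriv(b) via R1 from red(b,a), red(a,i)
round 1: derive deriv(d) via R1 from red(d,g), red(g,d)
round 1: derive deriv(f) via R1 from red(f,a), red(a,i)
round 1: derive deriv(g) via R1 from red(g,d), red(d,g)
round 1: derive deriv(j) via R1 from red(j,j), red(j,e)

deriv(b)
deriv(d)
deriv(f)
deriv(g)
deriv(j)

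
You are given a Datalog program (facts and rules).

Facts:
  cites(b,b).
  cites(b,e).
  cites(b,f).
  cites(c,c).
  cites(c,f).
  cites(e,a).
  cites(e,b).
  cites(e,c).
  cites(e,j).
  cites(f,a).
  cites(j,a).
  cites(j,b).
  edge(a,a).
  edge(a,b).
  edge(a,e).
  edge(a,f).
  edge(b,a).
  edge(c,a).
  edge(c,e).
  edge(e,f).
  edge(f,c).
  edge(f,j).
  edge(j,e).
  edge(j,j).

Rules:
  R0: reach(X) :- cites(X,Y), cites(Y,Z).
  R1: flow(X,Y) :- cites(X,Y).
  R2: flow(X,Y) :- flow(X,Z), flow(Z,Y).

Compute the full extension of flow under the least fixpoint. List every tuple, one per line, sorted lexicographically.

flow(b,a)
flow(b,b)
flow(b,c)
flow(b,e)
flow(b,f)
flow(b,j)
flow(c,a)
flow(c,c)
flow(c,f)
flow(e,a)
flow(e,b)
flow(e,c)
flow(e,e)
flow(e,f)
flow(e,j)
flow(f,a)
flow(j,a)
flow(j,b)
flow(j,c)
flow(j,e)
flow(j,f)
flow(j,j)

round 1: derive flow(b,b) via R1 from cites(b,b)
round 1: derive flow(b,e) via R1 from cites(b,e)
round 1: derive flow(b,f) via R1 from cites(b,f)
round 1: derive flow(c,c) via R1 from cites(c,c)
round 1: derive flow(c,f) via R1 from cites(c,f)
round 1: derive flow(e,a) via R1 from cites(e,a)
round 1: derive flow(e,b) via R1 from cites(e,b)
round 1: derive flow(e,c) via R1 from cites(e,c)
round 1: derive flow(e,j) via R1 from cites(e,j)
round 1: derive flow(f,a) via R1 from cites(f,a)
round 1: derive flow(j,a) via R1 from cites(j,a)
round 1: derive flow(j,b) via R1 from cites(j,b)
round 2: derive flow(b,a) via R2 from flow(b,e), flow(e,a)
round 2: derive flow(b,c) via R2 from flow(b,e), flow(e,c)
round 2: derive flow(b,j) via R2 from flow(b,e), flow(e,j)
round 2: derive flow(c,a) via R2 from flow(c,f), flow(f,a)
round 2: derive flow(e,e) via R2 from flow(e,b), flow(b,e)
round 2: derive flow(e,f) via R2 from flow(e,b), flow(b,f)
round 2: derive flow(j,e) via R2 from flow(j,b), flow(b,e)
round 2: derive flow(j,f) via R2 from flow(j,b), flow(b,f)
round 3: derive flow(j,c) via R2 from flow(j,b), flow(b,c)
round 3: derive flow(j,j) via R2 from flow(j,b), flow(b,j)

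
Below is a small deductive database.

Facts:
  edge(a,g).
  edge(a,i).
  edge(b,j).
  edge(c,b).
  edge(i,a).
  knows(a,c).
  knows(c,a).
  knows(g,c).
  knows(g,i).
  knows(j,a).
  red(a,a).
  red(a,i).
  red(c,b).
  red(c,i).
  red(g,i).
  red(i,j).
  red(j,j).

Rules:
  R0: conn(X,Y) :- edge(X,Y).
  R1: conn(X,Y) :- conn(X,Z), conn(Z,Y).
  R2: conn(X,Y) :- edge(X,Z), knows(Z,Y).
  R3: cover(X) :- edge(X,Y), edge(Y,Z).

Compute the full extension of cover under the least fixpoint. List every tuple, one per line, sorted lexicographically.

cover(a)
cover(c)
cover(i)

round 1: derive cover(a) via R3 from edge(a,i), edge(i,a)
round 1: derive cover(c) via R3 from edge(c,b), edge(b,j)
round 1: derive cover(i) via R3 from edge(i,a), edge(a,g)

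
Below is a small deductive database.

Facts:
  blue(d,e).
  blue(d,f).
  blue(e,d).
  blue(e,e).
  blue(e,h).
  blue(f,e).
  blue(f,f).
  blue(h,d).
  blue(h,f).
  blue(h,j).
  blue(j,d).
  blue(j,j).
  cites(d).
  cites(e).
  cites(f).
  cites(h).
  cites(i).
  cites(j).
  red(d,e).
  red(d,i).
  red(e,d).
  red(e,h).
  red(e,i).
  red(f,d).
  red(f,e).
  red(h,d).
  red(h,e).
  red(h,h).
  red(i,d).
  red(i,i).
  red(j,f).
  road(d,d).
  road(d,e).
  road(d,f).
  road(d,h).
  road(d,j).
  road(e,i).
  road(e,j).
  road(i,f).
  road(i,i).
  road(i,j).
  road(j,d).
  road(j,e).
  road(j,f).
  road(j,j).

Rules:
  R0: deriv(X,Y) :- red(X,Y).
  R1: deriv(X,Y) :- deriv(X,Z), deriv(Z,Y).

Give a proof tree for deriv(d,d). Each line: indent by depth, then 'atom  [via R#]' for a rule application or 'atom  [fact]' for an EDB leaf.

round 1: derive deriv(d,e) via R0 from red(d,e)
round 1: derive deriv(d,i) via R0 from red(d,i)
round 1: derive deriv(e,d) via R0 from red(e,d)
round 1: derive deriv(e,h) via R0 from red(e,h)
round 1: derive deriv(e,i) via R0 from red(e,i)
round 1: derive deriv(f,d) via R0 from red(f,d)
round 1: derive deriv(f,e) via R0 from red(f,e)
round 1: derive deriv(h,d) via R0 from red(h,d)
round 1: derive deriv(h,e) via R0 from red(h,e)
round 1: derive deriv(h,h) via R0 from red(h,h)
round 1: derive deriv(i,d) via R0 from red(i,d)
round 1: derive deriv(i,i) via R0 from red(i,i)
round 1: derive deriv(j,f) via R0 from red(j,f)
round 2: derive deriv(d,d) via R1 from deriv(d,e), deriv(e,d)
round 2: derive deriv(d,h) via R1 from deriv(d,e), deriv(e,h)
round 2: derive deriv(e,e) via R1 from deriv(e,d), deriv(d,e)
round 2: derive deriv(f,h) via R1 from deriv(f,e), deriv(e,h)
round 2: derive deriv(f,i) via R1 from deriv(f,d), deriv(d,i)
round 2: derive deriv(h,i) via R1 from deriv(h,d), deriv(d,i)
round 2: derive deriv(i,e) via R1 from deriv(i,d), deriv(d,e)
round 2: derive deriv(j,d) via R1 from deriv(j,f), deriv(f,d)
round 2: derive deriv(j,e) via R1 from deriv(j,f), deriv(f,e)
round 3: derive deriv(i,h) via R1 from deriv(i,d), deriv(d,h)
round 3: derive deriv(j,h) via R1 from deriv(j,d), deriv(d,h)
round 3: derive deriv(j,i) via R1 from deriv(j,d), deriv(d,i)

deriv(d,d)  [via R1]
  deriv(d,e)  [via R0]
    red(d,e)  [fact]
  deriv(e,d)  [via R0]
    red(e,d)  [fact]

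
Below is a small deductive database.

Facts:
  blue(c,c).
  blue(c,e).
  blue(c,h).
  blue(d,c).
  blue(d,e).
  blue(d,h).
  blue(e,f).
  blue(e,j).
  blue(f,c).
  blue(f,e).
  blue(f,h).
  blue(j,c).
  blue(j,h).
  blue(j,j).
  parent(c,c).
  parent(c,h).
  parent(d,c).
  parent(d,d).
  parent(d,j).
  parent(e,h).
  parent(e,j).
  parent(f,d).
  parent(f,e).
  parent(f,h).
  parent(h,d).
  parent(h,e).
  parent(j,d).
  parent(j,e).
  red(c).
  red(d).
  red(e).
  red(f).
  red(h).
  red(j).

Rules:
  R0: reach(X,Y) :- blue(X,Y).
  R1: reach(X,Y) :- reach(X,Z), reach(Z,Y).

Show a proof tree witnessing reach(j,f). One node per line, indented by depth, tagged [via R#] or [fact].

reach(j,f)  [via R1]
  reach(j,c)  [via R0]
    blue(j,c)  [fact]
  reach(c,f)  [via R1]
    reach(c,e)  [via R0]
      blue(c,e)  [fact]
    reach(e,f)  [via R0]
      blue(e,f)  [fact]

round 1: derive reach(c,c) via R0 from blue(c,c)
round 1: derive reach(c,e) via R0 from blue(c,e)
round 1: derive reach(c,h) via R0 from blue(c,h)
round 1: derive reach(d,c) via R0 from blue(d,c)
round 1: derive reach(d,e) via R0 from blue(d,e)
round 1: derive reach(d,h) via R0 from blue(d,h)
round 1: derive reach(e,f) via R0 from blue(e,f)
round 1: derive reach(e,j) via R0 from blue(e,j)
round 1: derive reach(f,c) via R0 from blue(f,c)
round 1: derive reach(f,e) via R0 from blue(f,e)
round 1: derive reach(f,h) via R0 from blue(f,h)
round 1: derive reach(j,c) via R0 from blue(j,c)
round 1: derive reach(j,h) via R0 from blue(j,h)
round 1: derive reach(j,j) via R0 from blue(j,j)
round 2: derive reach(c,f) via R1 from reach(c,e), reach(e,f)
round 2: derive reach(c,j) via R1 from reach(c,e), reach(e,j)
round 2: derive reach(d,f) via R1 from reach(d,e), reach(e,f)
round 2: derive reach(d,j) via R1 from reach(d,e), reach(e,j)
round 2: derive reach(e,c) via R1 from reach(e,f), reach(f,c)
round 2: derive reach(e,e) via R1 from reach(e,f), reach(f,e)
round 2: derive reach(e,h) via R1 from reach(e,f), reach(f,h)
round 2: derive reach(f,f) via R1 from reach(f,e), reach(e,f)
round 2: derive reach(f,j) via R1 from reach(f,e), reach(e,j)
round 2: derive reach(j,e) via R1 from reach(j,c), reach(c,e)
round 3: derive reach(j,f) via R1 from reach(j,c), reach(c,f)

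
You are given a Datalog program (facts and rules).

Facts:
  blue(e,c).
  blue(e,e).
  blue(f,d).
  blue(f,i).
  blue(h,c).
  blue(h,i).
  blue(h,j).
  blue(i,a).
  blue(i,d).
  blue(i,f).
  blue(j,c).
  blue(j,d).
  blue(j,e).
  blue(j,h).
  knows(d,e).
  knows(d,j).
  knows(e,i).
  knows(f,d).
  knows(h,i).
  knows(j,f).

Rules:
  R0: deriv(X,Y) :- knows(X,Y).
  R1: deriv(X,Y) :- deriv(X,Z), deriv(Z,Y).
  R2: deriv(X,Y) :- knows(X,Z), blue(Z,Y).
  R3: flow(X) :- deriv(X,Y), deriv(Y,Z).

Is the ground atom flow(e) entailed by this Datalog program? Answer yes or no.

yes

round 1: derive deriv(d,e) via R0 from knows(d,e)
round 1: derive deriv(d,j) via R0 from knows(d,j)
round 1: derive deriv(e,i) via R0 from knows(e,i)
round 1: derive deriv(f,d) via R0 from knows(f,d)
round 1: derive deriv(h,i) via R0 from knows(h,i)
round 1: derive deriv(j,f) via R0 from knows(j,f)
round 1: derive deriv(d,c) via R2 from knows(d,e), blue(e,c)
round 1: derive deriv(d,d) via R2 from knows(d,j), blue(j,d)
round 1: derive deriv(d,h) via R2 from knows(d,j), blue(j,h)
round 1: derive deriv(e,a) via R2 from knows(e,i), blue(i,a)
round 1: derive deriv(e,d) via R2 from knows(e,i), blue(i,d)
round 1: derive deriv(e,f) via R2 from knows(e,i), blue(i,f)
round 1: derive deriv(h,a) via R2 from knows(h,i), blue(i,a)
round 1: derive deriv(h,d) via R2 from knows(h,i), blue(i,d)
round 1: derive deriv(h,f) via R2 from knows(h,i), blue(i,f)
round 1: derive deriv(j,d) via R2 from knows(j,f), blue(f,d)
round 1: derive deriv(j,i) via R2 from knows(j,f), blue(f,i)
round 2: derive deriv(d,a) via R1 from deriv(d,e), deriv(e,a)
round 2: derive deriv(d,f) via R1 from deriv(d,e), deriv(e,f)
round 2: derive deriv(d,i) via R1 from deriv(d,e), deriv(e,i)
round 2: derive deriv(e,c) via R1 from deriv(e,d), deriv(d,c)
round 2: derive deriv(e,e) via R1 from deriv(e,d), deriv(d,e)
round 2: derive deriv(e,h) via R1 from deriv(e,d), deriv(d,h)
round 2: derive deriv(e,j) via R1 from deriv(e,d), deriv(d,j)
round 2: derive deriv(f,c) via R1 from deriv(f,d), deriv(d,c)
round 2: derive deriv(f,e) via R1 from deriv(f,d), deriv(d,e)
round 2: derive deriv(f,h) via R1 from deriv(f,d), deriv(d,h)
round 2: derive deriv(f,j) via R1 from deriv(f,d), deriv(d,j)
round 2: derive deriv(h,c) via R1 from deriv(h,d), deriv(d,c)
round 2: derive deriv(h,e) via R1 from deriv(h,d), deriv(d,e)
round 2: derive deriv(h,h) via R1 from deriv(h,d), deriv(d,h)
round 2: derive deriv(h,j) via R1 from deriv(h,d), deriv(d,j)
round 2: derive deriv(j,c) via R1 from deriv(j,d), deriv(d,c)
round 2: derive deriv(j,e) via R1 from deriv(j,d), deriv(d,e)
round 2: derive deriv(j,h) via R1 from deriv(j,d), deriv(d,h)
round 2: derive deriv(j,j) via R1 from deriv(j,d), deriv(d,j)
round 2: derive flow(d) via R3 from deriv(d,d), deriv(d,c)
round 2: derive flow(e) via R3 from deriv(e,d), deriv(d,c)
round 2: derive flow(f) via R3 from deriv(f,d), deriv(d,c)
round 2: derive flow(h) via R3 from deriv(h,d), deriv(d,c)
round 2: derive flow(j) via R3 from deriv(j,d), deriv(d,c)
round 3: derive deriv(f,a) via R1 from deriv(f,d), deriv(d,a)
round 3: derive deriv(f,f) via R1 from deriv(f,d), deriv(d,f)
round 3: derive deriv(f,i) via R1 from deriv(f,d), deriv(d,i)
round 3: derive deriv(j,a) via R1 from deriv(j,d), deriv(d,a)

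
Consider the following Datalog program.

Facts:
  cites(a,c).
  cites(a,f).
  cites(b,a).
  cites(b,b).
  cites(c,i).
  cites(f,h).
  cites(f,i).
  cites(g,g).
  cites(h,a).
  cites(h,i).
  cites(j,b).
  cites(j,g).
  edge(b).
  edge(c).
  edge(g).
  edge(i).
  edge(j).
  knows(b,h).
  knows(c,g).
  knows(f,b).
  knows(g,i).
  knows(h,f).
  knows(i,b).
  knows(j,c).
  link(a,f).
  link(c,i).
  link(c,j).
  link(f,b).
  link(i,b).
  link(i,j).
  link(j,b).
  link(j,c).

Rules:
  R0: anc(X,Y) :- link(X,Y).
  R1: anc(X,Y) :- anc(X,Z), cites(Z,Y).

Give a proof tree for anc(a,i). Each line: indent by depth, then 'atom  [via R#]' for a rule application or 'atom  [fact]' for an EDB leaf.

round 1: derive anc(a,f) via R0 from link(a,f)
round 1: derive anc(c,i) via R0 from link(c,i)
round 1: derive anc(c,j) via R0 from link(c,j)
round 1: derive anc(f,b) via R0 from link(f,b)
round 1: derive anc(i,b) via R0 from link(i,b)
round 1: derive anc(i,j) via R0 from link(i,j)
round 1: derive anc(j,b) via R0 from link(j,b)
round 1: derive anc(j,c) via R0 from link(j,c)
round 2: derive anc(a,h) via R1 from anc(a,f), cites(f,h)
round 2: derive anc(a,i) via R1 from anc(a,f), cites(f,i)
round 2: derive anc(c,b) via R1 from anc(c,j), cites(j,b)
round 2: derive anc(c,g) via R1 from anc(c,j), cites(j,g)
round 2: derive anc(f,a) via R1 from anc(f,b), cites(b,a)
round 2: derive anc(i,a) via R1 from anc(i,b), cites(b,a)
round 2: derive anc(i,g) via R1 from anc(i,j), cites(j,g)
round 2: derive anc(j,a) via R1 from anc(j,b), cites(b,a)
round 2: derive anc(j,i) via R1 from anc(j,c), cites(c,i)
round 3: derive anc(a,a) via R1 from anc(a,h), cites(h,a)
round 3: derive anc(c,a) via R1 from anc(c,b), cites(b,a)
round 3: derive anc(f,c) via R1 from anc(f,a), cites(a,c)
round 3: derive anc(f,f) via R1 from anc(f,a), cites(a,f)
round 3: derive anc(i,c) via R1 from anc(i,a), cites(a,c)
round 3: derive anc(i,f) via R1 from anc(i,a), cites(a,f)
round 3: derive anc(j,f) via R1 from anc(j,a), cites(a,f)
round 4: derive anc(a,c) via R1 from anc(a,a), cites(a,c)
round 4: derive anc(c,c) via R1 from anc(c,a), cites(a,c)
round 4: derive anc(c,f) via R1 from anc(c,a), cites(a,f)
round 4: derive anc(f,h) via R1 from anc(f,f), cites(f,h)
round 4: derive anc(f,i) via R1 from anc(f,c), cites(c,i)
round 4: derive anc(i,h) via R1 from anc(i,f), cites(f,h)
round 4: derive anc(i,i) via R1 from anc(i,c), cites(c,i)
round 4: derive anc(j,h) via R1 from anc(j,f), cites(f,h)
round 5: derive anc(c,h) via R1 from anc(c,f), cites(f,h)

anc(a,i)  [via R1]
  anc(a,f)  [via R0]
    link(a,f)  [fact]
  cites(f,i)  [fact]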